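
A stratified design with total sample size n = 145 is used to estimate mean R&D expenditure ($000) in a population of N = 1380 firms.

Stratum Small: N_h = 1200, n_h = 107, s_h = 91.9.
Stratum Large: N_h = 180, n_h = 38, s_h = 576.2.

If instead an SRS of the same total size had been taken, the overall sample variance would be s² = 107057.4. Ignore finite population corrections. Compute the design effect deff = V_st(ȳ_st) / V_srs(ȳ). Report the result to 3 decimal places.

deff ≈ 0.282

V̂(ȳ_st) = Σ W_h² s_h²/n_h, with W_h = N_h/N and N = 1380:
  stratum Small: (1200/1380)²·91.9²/107 = 59.6831
  stratum Large: (180/1380)²·576.2²/38 = 148.645
V_st = 208.328
V_srs = s²/n = 107057.4/145 = 738.327
deff = V_st / V_srs = 208.328/738.327 = 0.2822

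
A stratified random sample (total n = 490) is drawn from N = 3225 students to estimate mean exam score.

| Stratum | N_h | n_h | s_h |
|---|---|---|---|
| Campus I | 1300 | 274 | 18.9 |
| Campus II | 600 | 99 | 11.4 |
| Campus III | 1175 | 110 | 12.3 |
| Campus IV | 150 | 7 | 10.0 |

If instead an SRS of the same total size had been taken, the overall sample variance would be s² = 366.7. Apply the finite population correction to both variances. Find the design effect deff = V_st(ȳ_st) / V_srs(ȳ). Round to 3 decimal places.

V̂(ȳ_st) = Σ W_h² (1 − n_h/N_h) s_h²/n_h, with W_h = N_h/N and N = 3225:
  stratum Campus I: (1300/3225)²·(1 − 274/1300)·18.9²/274 = 0.167188
  stratum Campus II: (600/3225)²·(1 − 99/600)·11.4²/99 = 0.0379406
  stratum Campus III: (1175/3225)²·(1 − 110/1175)·12.3²/110 = 0.16548
  stratum Campus IV: (150/3225)²·(1 − 7/150)·10.0²/7 = 0.0294625
V_st = 0.400071
V_srs = (1 − 490/3225)·366.7/490 = 0.634662
deff = V_st / V_srs = 0.400071/0.634662 = 0.6304

deff ≈ 0.630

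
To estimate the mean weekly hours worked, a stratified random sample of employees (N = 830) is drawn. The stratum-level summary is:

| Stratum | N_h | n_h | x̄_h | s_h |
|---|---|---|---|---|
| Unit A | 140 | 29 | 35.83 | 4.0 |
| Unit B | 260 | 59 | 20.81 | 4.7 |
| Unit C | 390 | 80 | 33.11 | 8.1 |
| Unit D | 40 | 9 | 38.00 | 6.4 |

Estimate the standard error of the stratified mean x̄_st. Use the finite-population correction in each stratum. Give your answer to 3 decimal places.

SE(x̄_st) ≈ 0.439

V̂(x̄_st) = Σ W_h² (1 − n_h/N_h) s_h²/n_h, with W_h = N_h/N and N = 830:
  stratum Unit A: (140/830)²·(1 − 29/140)·4.0²/29 = 0.0124456
  stratum Unit B: (260/830)²·(1 − 59/260)·4.7²/59 = 0.0284025
  stratum Unit C: (390/830)²·(1 − 80/390)·8.1²/80 = 0.14393
  stratum Unit D: (40/830)²·(1 − 9/40)·6.4²/9 = 0.00819187
V̂(x̄_st) = 0.19297
SE(x̄_st) = √0.19297 = 0.439283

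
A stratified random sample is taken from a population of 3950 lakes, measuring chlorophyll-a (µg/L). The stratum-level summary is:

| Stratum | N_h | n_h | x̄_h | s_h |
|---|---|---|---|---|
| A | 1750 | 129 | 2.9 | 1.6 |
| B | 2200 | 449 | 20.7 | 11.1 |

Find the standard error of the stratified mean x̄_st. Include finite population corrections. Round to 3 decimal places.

SE(x̄_st) ≈ 0.267

V̂(x̄_st) = Σ W_h² (1 − n_h/N_h) s_h²/n_h, with W_h = N_h/N and N = 3950:
  stratum A: (1750/3950)²·(1 − 129/1750)·1.6²/129 = 0.00360809
  stratum B: (2200/3950)²·(1 − 449/2200)·11.1²/449 = 0.0677508
V̂(x̄_st) = 0.0713589
SE(x̄_st) = √0.0713589 = 0.267131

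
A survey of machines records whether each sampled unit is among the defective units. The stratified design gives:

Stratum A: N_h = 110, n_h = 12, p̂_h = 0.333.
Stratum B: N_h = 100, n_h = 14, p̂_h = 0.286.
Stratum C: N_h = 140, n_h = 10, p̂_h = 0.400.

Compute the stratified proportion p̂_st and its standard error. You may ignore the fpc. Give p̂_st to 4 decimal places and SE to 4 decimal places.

N = 350; stratum weights W_h = N_h/N.
p̂_st = Σ W_h p̂_h = (110·0.333 + 100·0.286 + 140·0.400)/350 = 0.34637
V̂(p̂_st) = Σ W_h² p̂_h(1−p̂_h)/(n_h−1):
  stratum A: (110/350)²·0.333·0.667/11 = 0.00199447
  stratum B: (100/350)²·0.286·0.714/13 = 0.00128229
  stratum C: (140/350)²·0.400·0.600/9 = 0.00426667
V̂(p̂_st) = 0.00754342; SE = √V̂ = 0.0868529

p̂_st ≈ 0.3464, SE ≈ 0.0869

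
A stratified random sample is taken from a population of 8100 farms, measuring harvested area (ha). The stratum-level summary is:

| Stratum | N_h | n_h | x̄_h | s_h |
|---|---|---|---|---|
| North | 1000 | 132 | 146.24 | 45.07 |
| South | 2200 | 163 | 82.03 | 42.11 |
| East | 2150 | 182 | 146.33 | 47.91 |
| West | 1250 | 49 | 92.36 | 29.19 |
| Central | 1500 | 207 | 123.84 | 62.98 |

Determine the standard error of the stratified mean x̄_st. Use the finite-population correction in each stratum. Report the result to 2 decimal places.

SE(x̄_st) ≈ 1.65

V̂(x̄_st) = Σ W_h² (1 − n_h/N_h) s_h²/n_h, with W_h = N_h/N and N = 8100:
  stratum North: (1000/8100)²·(1 − 132/1000)·45.07²/132 = 0.203587
  stratum South: (2200/8100)²·(1 − 163/2200)·42.11²/163 = 0.743065
  stratum East: (2150/8100)²·(1 − 182/2150)·47.91²/182 = 0.813344
  stratum West: (1250/8100)²·(1 − 49/1250)·29.19²/49 = 0.397883
  stratum Central: (1500/8100)²·(1 − 207/1500)·62.98²/207 = 0.566441
V̂(x̄_st) = 2.72432
SE(x̄_st) = √2.72432 = 1.65055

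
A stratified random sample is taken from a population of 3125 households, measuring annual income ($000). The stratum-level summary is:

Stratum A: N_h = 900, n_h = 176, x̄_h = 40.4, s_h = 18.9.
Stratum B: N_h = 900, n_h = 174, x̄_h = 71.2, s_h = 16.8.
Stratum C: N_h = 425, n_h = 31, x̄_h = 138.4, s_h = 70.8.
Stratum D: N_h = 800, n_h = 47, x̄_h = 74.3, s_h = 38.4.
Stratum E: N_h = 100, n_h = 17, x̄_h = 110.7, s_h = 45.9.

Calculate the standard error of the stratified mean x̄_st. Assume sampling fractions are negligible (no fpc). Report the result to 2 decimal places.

SE(x̄_st) ≈ 2.34

V̂(x̄_st) = Σ W_h² s_h²/n_h, with W_h = N_h/N and N = 3125:
  stratum A: (900/3125)²·18.9²/176 = 0.168343
  stratum B: (900/3125)²·16.8²/174 = 0.134541
  stratum C: (425/3125)²·70.8²/31 = 2.99077
  stratum D: (800/3125)²·38.4²/47 = 2.0561
  stratum E: (100/3125)²·45.9²/17 = 0.126904
V̂(x̄_st) = 5.47666
SE(x̄_st) = √5.47666 = 2.34023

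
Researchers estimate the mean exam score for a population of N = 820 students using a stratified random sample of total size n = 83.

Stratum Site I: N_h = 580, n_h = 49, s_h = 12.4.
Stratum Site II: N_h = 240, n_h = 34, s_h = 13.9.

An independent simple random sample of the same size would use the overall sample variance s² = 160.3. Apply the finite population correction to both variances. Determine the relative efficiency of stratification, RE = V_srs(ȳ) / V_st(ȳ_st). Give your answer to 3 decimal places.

V̂(ȳ_st) = Σ W_h² (1 − n_h/N_h) s_h²/n_h, with W_h = N_h/N and N = 820:
  stratum Site I: (580/820)²·(1 − 49/580)·12.4²/49 = 1.43728
  stratum Site II: (240/820)²·(1 − 34/240)·13.9²/34 = 0.417832
V_st = 1.85511
V_srs = (1 − 83/820)·160.3/83 = 1.73584
Relative efficiency = V_srs / V_st = 1.73584/1.85511 = 0.9357

RE ≈ 0.936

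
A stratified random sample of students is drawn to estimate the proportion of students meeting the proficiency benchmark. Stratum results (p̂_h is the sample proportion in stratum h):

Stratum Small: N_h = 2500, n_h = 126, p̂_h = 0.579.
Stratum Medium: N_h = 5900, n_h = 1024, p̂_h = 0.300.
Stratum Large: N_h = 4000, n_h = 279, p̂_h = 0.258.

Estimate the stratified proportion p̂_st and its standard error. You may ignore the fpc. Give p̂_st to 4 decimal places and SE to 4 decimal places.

N = 12400; stratum weights W_h = N_h/N.
p̂_st = Σ W_h p̂_h = (2500·0.579 + 5900·0.300 + 4000·0.258)/12400 = 0.34270
V̂(p̂_st) = Σ W_h² p̂_h(1−p̂_h)/(n_h−1):
  stratum Small: (2500/12400)²·0.579·0.421/125 = 7.92661e-05
  stratum Medium: (5900/12400)²·0.300·0.700/1023 = 4.64734e-05
  stratum Large: (4000/12400)²·0.258·0.742/278 = 7.16565e-05
V̂(p̂_st) = 0.000197396; SE = √V̂ = 0.0140498

p̂_st ≈ 0.3427, SE ≈ 0.0140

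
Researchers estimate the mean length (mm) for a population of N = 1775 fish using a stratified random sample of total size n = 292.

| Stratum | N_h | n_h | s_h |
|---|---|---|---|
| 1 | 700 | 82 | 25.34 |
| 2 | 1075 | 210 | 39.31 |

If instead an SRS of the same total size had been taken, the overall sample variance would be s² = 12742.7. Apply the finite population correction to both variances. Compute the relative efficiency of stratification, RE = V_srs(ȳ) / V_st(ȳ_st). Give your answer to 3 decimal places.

V̂(ȳ_st) = Σ W_h² (1 − n_h/N_h) s_h²/n_h, with W_h = N_h/N and N = 1775:
  stratum 1: (700/1775)²·(1 − 82/700)·25.34²/82 = 1.0752
  stratum 2: (1075/1775)²·(1 − 210/1075)·39.31²/210 = 2.17177
V_st = 3.24697
V_srs = (1 − 292/1775)·12742.7/292 = 36.4604
Relative efficiency = V_srs / V_st = 36.4604/3.24697 = 11.2290

RE ≈ 11.229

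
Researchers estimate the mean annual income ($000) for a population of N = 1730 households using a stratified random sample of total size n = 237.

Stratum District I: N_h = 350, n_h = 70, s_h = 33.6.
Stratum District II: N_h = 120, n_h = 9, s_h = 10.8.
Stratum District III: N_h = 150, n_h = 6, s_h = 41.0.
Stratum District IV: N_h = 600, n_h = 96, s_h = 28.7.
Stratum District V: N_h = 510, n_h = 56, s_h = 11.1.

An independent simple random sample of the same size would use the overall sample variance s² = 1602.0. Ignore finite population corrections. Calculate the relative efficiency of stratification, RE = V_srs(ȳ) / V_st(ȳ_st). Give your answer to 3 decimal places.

V̂(ȳ_st) = Σ W_h² s_h²/n_h, with W_h = N_h/N and N = 1730:
  stratum District I: (350/1730)²·33.6²/70 = 0.660122
  stratum District II: (120/1730)²·10.8²/9 = 0.0623556
  stratum District III: (150/1730)²·41.0²/6 = 2.10623
  stratum District IV: (600/1730)²·28.7²/96 = 1.03206
  stratum District V: (510/1730)²·11.1²/56 = 0.191208
V_st = 4.05198
V_srs = s²/n = 1602.0/237 = 6.75949
Relative efficiency = V_srs / V_st = 6.75949/4.05198 = 1.6682

RE ≈ 1.668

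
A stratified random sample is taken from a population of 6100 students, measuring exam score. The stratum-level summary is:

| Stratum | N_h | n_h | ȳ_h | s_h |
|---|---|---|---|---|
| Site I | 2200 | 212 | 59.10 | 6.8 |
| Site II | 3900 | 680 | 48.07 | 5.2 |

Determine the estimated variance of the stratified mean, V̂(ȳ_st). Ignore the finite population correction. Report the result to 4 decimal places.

V̂(ȳ_st) ≈ 0.0446

V̂(ȳ_st) = Σ W_h² s_h²/n_h, with W_h = N_h/N and N = 6100:
  stratum Site I: (2200/6100)²·6.8²/212 = 0.0283705
  stratum Site II: (3900/6100)²·5.2²/680 = 0.0162543
V̂(ȳ_st) = 0.0446248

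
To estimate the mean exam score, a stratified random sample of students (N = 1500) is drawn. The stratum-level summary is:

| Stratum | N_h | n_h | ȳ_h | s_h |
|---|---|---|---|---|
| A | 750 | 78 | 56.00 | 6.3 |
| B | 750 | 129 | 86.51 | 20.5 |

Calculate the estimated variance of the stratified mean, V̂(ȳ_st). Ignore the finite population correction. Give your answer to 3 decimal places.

V̂(ȳ_st) = Σ W_h² s_h²/n_h, with W_h = N_h/N and N = 1500:
  stratum A: (750/1500)²·6.3²/78 = 0.127212
  stratum B: (750/1500)²·20.5²/129 = 0.814438
V̂(ȳ_st) = 0.94165

V̂(ȳ_st) ≈ 0.942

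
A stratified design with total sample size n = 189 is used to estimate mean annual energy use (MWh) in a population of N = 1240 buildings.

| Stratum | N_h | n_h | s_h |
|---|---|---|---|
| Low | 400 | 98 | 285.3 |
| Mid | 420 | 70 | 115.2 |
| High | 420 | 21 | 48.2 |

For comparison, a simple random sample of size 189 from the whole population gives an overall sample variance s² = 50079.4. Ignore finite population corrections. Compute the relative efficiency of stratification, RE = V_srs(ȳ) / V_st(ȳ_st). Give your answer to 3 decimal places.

V̂(ȳ_st) = Σ W_h² s_h²/n_h, with W_h = N_h/N and N = 1240:
  stratum Low: (400/1240)²·285.3²/98 = 86.4279
  stratum Mid: (420/1240)²·115.2²/70 = 21.7501
  stratum High: (420/1240)²·48.2²/21 = 12.692
V_st = 120.87
V_srs = s²/n = 50079.4/189 = 264.97
Relative efficiency = V_srs / V_st = 264.97/120.87 = 2.1922

RE ≈ 2.192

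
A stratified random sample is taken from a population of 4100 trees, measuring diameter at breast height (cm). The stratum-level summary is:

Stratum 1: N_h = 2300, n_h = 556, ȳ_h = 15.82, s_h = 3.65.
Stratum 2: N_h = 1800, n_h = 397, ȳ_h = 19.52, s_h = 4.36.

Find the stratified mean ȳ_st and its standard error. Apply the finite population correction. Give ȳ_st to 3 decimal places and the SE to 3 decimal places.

ȳ_st ≈ 17.444, SE ≈ 0.114

ȳ_st = Σ W_h ȳ_h = (2300·15.82 + 1800·19.52)/4100 = 17.44439
V̂(ȳ_st) = Σ W_h² (1 − n_h/N_h) s_h²/n_h, with W_h = N_h/N and N = 4100:
  stratum 1: (2300/4100)²·(1 − 556/2300)·3.65²/556 = 0.00571765
  stratum 2: (1800/4100)²·(1 − 397/1800)·4.36²/397 = 0.00719358
V̂(ȳ_st) = 0.0129112
SE(ȳ_st) = √0.0129112 = 0.113628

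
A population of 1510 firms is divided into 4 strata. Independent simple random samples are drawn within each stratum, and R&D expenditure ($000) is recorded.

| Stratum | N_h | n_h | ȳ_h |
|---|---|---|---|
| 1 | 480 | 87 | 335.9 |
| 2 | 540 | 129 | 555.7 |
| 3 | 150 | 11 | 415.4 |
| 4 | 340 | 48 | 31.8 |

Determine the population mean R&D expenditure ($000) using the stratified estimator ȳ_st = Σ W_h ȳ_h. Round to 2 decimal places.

ȳ_st ≈ 353.93

N = Σ N_h = 1510. Stratum weights W_h = N_h/N.
ȳ_st = (480·335.9 + 540·555.7 + 150·415.4 + 340·31.8) / 1510 = 353.9285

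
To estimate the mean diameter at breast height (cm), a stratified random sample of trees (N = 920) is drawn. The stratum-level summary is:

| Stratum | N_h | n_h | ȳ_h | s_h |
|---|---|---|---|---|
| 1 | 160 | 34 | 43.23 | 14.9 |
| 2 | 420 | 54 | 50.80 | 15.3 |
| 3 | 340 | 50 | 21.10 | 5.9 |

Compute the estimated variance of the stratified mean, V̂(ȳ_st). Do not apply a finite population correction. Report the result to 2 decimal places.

V̂(ȳ_st) = Σ W_h² s_h²/n_h, with W_h = N_h/N and N = 920:
  stratum 1: (160/920)²·14.9²/34 = 0.197496
  stratum 2: (420/920)²·15.3²/54 = 0.903466
  stratum 3: (340/920)²·5.9²/50 = 0.0950859
V̂(ȳ_st) = 1.19605

V̂(ȳ_st) ≈ 1.20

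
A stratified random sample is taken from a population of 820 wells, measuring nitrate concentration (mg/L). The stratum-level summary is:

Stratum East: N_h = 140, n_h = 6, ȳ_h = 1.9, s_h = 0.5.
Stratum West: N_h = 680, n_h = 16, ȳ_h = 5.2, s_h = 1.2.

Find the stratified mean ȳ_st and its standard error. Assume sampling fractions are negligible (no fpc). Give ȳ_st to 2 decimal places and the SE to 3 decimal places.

ȳ_st = Σ W_h ȳ_h = (140·1.9 + 680·5.2)/820 = 4.63659
V̂(ȳ_st) = Σ W_h² s_h²/n_h, with W_h = N_h/N and N = 820:
  stratum East: (140/820)²·0.5²/6 = 0.00121455
  stratum West: (680/820)²·1.2²/16 = 0.0618917
V̂(ȳ_st) = 0.0631063
SE(ȳ_st) = √0.0631063 = 0.25121

ȳ_st ≈ 4.64, SE ≈ 0.251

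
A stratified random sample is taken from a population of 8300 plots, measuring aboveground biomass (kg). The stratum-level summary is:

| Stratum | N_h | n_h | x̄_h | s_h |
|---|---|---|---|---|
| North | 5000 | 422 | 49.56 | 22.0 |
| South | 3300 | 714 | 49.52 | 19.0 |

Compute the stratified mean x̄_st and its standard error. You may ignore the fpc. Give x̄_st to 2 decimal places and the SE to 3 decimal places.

x̄_st = Σ W_h x̄_h = (5000·49.56 + 3300·49.52)/8300 = 49.54410
V̂(x̄_st) = Σ W_h² s_h²/n_h, with W_h = N_h/N and N = 8300:
  stratum North: (5000/8300)²·22.0²/422 = 0.416214
  stratum South: (3300/8300)²·19.0²/714 = 0.0799246
V̂(x̄_st) = 0.496139
SE(x̄_st) = √0.496139 = 0.704371

x̄_st ≈ 49.54, SE ≈ 0.704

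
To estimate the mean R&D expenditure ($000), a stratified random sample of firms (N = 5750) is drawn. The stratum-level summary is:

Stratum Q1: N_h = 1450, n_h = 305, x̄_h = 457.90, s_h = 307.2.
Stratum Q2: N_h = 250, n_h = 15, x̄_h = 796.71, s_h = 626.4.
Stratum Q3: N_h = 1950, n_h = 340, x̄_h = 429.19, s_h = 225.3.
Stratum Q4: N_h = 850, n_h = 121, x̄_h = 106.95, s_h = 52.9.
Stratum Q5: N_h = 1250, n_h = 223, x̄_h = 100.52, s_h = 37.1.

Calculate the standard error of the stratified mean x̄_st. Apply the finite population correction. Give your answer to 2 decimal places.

SE(x̄_st) ≈ 8.77

V̂(x̄_st) = Σ W_h² (1 − n_h/N_h) s_h²/n_h, with W_h = N_h/N and N = 5750:
  stratum Q1: (1450/5750)²·(1 − 305/1450)·307.2²/305 = 15.5375
  stratum Q2: (250/5750)²·(1 − 15/250)·626.4²/15 = 46.482
  stratum Q3: (1950/5750)²·(1 − 340/1950)·225.3²/340 = 14.1765
  stratum Q4: (850/5750)²·(1 − 121/850)·52.9²/121 = 0.433448
  stratum Q5: (1250/5750)²·(1 − 223/1250)·37.1²/223 = 0.239656
V̂(x̄_st) = 76.869
SE(x̄_st) = √76.869 = 8.7675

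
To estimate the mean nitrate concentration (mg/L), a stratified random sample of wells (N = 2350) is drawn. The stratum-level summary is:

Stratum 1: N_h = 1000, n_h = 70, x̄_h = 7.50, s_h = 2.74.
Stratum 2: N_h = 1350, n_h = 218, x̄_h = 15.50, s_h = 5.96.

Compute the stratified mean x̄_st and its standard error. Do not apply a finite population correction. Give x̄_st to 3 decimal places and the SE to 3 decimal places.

x̄_st = Σ W_h x̄_h = (1000·7.50 + 1350·15.50)/2350 = 12.09574
V̂(x̄_st) = Σ W_h² s_h²/n_h, with W_h = N_h/N and N = 2350:
  stratum 1: (1000/2350)²·2.74²/70 = 0.0194208
  stratum 2: (1350/2350)²·5.96²/218 = 0.0537734
V̂(x̄_st) = 0.0731943
SE(x̄_st) = √0.0731943 = 0.270544

x̄_st ≈ 12.096, SE ≈ 0.271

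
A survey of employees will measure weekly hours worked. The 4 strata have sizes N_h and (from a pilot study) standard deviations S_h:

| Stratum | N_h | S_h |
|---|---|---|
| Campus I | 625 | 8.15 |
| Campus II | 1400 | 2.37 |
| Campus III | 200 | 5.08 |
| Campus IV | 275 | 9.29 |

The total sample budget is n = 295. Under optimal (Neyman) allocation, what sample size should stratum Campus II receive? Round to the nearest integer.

82

Neyman allocation: n_h = n · N_h S_h / Σ N_i S_i, with n = 295.
  stratum Campus I: N_h·S_h = 625·8.15 = 5093.75
  stratum Campus II: N_h·S_h = 1400·2.37 = 3318.00
  stratum Campus III: N_h·S_h = 200·5.08 = 1016.00
  stratum Campus IV: N_h·S_h = 275·9.29 = 2554.75
Σ N_h S_h = 11982.50
n for stratum Campus II = 295·3318.00/11982.50 = 81.687 → 82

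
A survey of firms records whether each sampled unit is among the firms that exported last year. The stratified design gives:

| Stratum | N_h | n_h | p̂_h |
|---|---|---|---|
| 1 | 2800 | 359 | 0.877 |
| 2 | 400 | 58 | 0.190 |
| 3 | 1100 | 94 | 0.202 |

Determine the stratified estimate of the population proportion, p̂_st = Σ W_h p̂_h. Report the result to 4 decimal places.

N = 4300; stratum weights W_h = N_h/N.
p̂_st = Σ W_h p̂_h = (2800·0.877 + 400·0.190 + 1100·0.202)/4300 = 0.64042

p̂_st ≈ 0.6404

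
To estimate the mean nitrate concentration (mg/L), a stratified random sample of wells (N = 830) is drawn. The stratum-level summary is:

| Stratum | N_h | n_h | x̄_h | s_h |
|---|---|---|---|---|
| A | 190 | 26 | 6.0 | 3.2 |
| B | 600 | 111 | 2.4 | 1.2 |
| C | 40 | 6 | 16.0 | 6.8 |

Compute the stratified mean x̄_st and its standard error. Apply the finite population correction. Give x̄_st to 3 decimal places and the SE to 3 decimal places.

x̄_st ≈ 3.880, SE ≈ 0.196

x̄_st = Σ W_h x̄_h = (190·6.0 + 600·2.4 + 40·16.0)/830 = 3.87952
V̂(x̄_st) = Σ W_h² (1 − n_h/N_h) s_h²/n_h, with W_h = N_h/N and N = 830:
  stratum A: (190/830)²·(1 − 26/190)·3.2²/26 = 0.0178143
  stratum B: (600/830)²·(1 − 111/600)·1.2²/111 = 0.00552514
  stratum C: (40/830)²·(1 − 6/40)·6.8²/6 = 0.0152142
V̂(x̄_st) = 0.0385536
SE(x̄_st) = √0.0385536 = 0.196351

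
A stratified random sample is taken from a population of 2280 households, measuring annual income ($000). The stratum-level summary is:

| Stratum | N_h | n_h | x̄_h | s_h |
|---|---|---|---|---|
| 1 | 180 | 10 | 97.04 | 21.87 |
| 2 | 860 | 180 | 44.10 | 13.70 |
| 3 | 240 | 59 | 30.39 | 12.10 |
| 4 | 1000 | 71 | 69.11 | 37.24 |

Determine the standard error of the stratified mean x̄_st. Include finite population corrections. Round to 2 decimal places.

SE(x̄_st) ≈ 1.98

V̂(x̄_st) = Σ W_h² (1 − n_h/N_h) s_h²/n_h, with W_h = N_h/N and N = 2280:
  stratum 1: (180/2280)²·(1 − 10/180)·21.87²/10 = 0.281546
  stratum 2: (860/2280)²·(1 − 180/860)·13.70²/180 = 0.117302
  stratum 3: (240/2280)²·(1 − 59/240)·12.10²/59 = 0.0207367
  stratum 4: (1000/2280)²·(1 − 71/1000)·37.24²/71 = 3.49066
V̂(x̄_st) = 3.91024
SE(x̄_st) = √3.91024 = 1.97743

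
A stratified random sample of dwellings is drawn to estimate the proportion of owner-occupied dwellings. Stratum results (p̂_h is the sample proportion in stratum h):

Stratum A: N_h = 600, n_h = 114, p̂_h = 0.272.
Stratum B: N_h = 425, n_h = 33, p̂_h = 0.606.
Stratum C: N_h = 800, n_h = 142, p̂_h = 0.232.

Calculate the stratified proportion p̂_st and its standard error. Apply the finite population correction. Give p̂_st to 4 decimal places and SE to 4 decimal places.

p̂_st ≈ 0.3322, SE ≈ 0.0270

N = 1825; stratum weights W_h = N_h/N.
p̂_st = Σ W_h p̂_h = (600·0.272 + 425·0.606 + 800·0.232)/1825 = 0.33225
V̂(p̂_st) = Σ W_h² (1 − n_h/N_h) p̂_h(1−p̂_h)/(n_h−1):
  stratum A: (600/1825)²·(1 − 114/600)·0.272·0.728/113 = 0.000153421
  stratum B: (425/1825)²·(1 − 33/425)·0.606·0.394/32 = 0.000373223
  stratum C: (800/1825)²·(1 − 142/800)·0.232·0.768/141 = 0.000199719
V̂(p̂_st) = 0.000726363; SE = √V̂ = 0.0269511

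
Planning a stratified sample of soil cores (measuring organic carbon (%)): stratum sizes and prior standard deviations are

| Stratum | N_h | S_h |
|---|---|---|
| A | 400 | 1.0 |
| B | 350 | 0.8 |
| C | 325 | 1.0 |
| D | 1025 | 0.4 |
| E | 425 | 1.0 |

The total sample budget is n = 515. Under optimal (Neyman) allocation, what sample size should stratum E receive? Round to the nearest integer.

Neyman allocation: n_h = n · N_h S_h / Σ N_i S_i, with n = 515.
  stratum A: N_h·S_h = 400·1.0 = 400.00
  stratum B: N_h·S_h = 350·0.8 = 280.00
  stratum C: N_h·S_h = 325·1.0 = 325.00
  stratum D: N_h·S_h = 1025·0.4 = 410.00
  stratum E: N_h·S_h = 425·1.0 = 425.00
Σ N_h S_h = 1840.00
n for stratum E = 515·425.00/1840.00 = 118.954 → 119

119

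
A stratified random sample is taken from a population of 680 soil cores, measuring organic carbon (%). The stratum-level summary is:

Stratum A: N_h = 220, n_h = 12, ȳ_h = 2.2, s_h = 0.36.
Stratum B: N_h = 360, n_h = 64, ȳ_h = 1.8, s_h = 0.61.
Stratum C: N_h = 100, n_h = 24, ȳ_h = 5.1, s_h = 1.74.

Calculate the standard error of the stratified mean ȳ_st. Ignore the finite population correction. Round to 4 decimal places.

V̂(ȳ_st) = Σ W_h² s_h²/n_h, with W_h = N_h/N and N = 680:
  stratum A: (220/680)²·0.36²/12 = 0.00113045
  stratum B: (360/680)²·0.61²/64 = 0.00162955
  stratum C: (100/680)²·1.74²/24 = 0.00272816
V̂(ȳ_st) = 0.00548815
SE(ȳ_st) = √0.00548815 = 0.0740821

SE(ȳ_st) ≈ 0.0741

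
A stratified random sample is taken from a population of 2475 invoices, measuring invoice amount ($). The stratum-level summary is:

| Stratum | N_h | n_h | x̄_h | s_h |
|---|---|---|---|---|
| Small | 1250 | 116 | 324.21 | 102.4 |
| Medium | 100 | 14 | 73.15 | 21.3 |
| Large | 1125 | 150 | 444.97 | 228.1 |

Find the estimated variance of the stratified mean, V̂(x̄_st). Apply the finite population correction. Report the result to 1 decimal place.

V̂(x̄_st) = Σ W_h² (1 − n_h/N_h) s_h²/n_h, with W_h = N_h/N and N = 2475:
  stratum Small: (1250/2475)²·(1 − 116/1250)·102.4²/116 = 20.9177
  stratum Medium: (100/2475)²·(1 − 14/100)·21.3²/14 = 0.0454966
  stratum Large: (1125/2475)²·(1 − 150/1125)·228.1²/150 = 62.1106
V̂(x̄_st) = 83.0739

V̂(x̄_st) ≈ 83.1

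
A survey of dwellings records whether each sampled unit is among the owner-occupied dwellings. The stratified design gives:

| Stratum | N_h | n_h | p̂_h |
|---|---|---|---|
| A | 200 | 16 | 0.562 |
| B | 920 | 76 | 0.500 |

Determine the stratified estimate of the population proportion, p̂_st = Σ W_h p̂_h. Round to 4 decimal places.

p̂_st ≈ 0.5111

N = 1120; stratum weights W_h = N_h/N.
p̂_st = Σ W_h p̂_h = (200·0.562 + 920·0.500)/1120 = 0.51107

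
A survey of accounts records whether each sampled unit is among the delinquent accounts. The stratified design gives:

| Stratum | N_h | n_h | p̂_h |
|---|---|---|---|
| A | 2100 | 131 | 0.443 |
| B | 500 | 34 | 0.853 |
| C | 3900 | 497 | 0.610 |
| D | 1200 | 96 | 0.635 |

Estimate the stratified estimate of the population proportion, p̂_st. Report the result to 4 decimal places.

N = 7700; stratum weights W_h = N_h/N.
p̂_st = Σ W_h p̂_h = (2100·0.443 + 500·0.853 + 3900·0.610 + 1200·0.635)/7700 = 0.58413

p̂_st ≈ 0.5841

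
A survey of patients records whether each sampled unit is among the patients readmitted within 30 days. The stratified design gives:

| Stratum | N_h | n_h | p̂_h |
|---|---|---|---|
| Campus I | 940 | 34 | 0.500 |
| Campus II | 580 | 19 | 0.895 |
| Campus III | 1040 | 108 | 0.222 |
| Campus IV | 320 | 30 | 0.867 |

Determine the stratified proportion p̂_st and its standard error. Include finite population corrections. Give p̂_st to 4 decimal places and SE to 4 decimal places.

N = 2880; stratum weights W_h = N_h/N.
p̂_st = Σ W_h p̂_h = (940·0.500 + 580·0.895 + 1040·0.222 + 320·0.867)/2880 = 0.51994
V̂(p̂_st) = Σ W_h² (1 − n_h/N_h) p̂_h(1−p̂_h)/(n_h−1):
  stratum Campus I: (940/2880)²·(1 − 34/940)·0.500·0.500/33 = 0.000777852
  stratum Campus II: (580/2880)²·(1 − 19/580)·0.895·0.105/18 = 0.000204807
  stratum Campus III: (1040/2880)²·(1 − 108/1040)·0.222·0.778/107 = 0.000188631
  stratum Campus IV: (320/2880)²·(1 − 30/320)·0.867·0.133/29 = 4.44873e-05
V̂(p̂_st) = 0.00121578; SE = √V̂ = 0.034868

p̂_st ≈ 0.5199, SE ≈ 0.0349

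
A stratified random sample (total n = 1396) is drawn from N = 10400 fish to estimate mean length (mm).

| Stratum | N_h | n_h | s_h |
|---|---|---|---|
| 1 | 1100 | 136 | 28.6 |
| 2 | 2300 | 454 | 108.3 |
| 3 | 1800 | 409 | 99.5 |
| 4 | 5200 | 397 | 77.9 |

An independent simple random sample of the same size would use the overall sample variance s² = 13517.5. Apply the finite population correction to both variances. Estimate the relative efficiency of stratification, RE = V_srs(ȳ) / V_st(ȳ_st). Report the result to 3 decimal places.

RE ≈ 1.624

V̂(ȳ_st) = Σ W_h² (1 − n_h/N_h) s_h²/n_h, with W_h = N_h/N and N = 10400:
  stratum 1: (1100/10400)²·(1 − 136/1100)·28.6²/136 = 0.0589653
  stratum 2: (2300/10400)²·(1 − 454/2300)·108.3²/454 = 1.01413
  stratum 3: (1800/10400)²·(1 − 409/1800)·99.5²/409 = 0.560345
  stratum 4: (5200/10400)²·(1 − 397/5200)·77.9²/397 = 3.52967
V_st = 5.16311
V_srs = (1 − 1396/10400)·13517.5/1396 = 8.38326
Relative efficiency = V_srs / V_st = 8.38326/5.16311 = 1.6237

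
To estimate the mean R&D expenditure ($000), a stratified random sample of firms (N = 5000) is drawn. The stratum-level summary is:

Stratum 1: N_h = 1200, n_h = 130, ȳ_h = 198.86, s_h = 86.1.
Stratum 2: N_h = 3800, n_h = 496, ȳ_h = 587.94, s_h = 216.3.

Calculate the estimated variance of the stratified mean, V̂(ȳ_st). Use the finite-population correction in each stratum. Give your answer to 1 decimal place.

V̂(ȳ_st) ≈ 50.3

V̂(ȳ_st) = Σ W_h² (1 − n_h/N_h) s_h²/n_h, with W_h = N_h/N and N = 5000:
  stratum 1: (1200/5000)²·(1 − 130/1200)·86.1²/130 = 2.92879
  stratum 2: (3800/5000)²·(1 − 496/3800)·216.3²/496 = 47.3713
V̂(ȳ_st) = 50.3001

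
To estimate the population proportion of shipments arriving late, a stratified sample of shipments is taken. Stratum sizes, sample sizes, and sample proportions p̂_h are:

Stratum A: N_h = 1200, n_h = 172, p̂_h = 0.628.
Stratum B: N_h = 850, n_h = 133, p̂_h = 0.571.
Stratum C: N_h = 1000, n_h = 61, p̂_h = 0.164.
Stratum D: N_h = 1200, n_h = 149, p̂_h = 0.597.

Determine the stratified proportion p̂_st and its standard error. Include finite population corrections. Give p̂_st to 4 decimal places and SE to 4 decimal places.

p̂_st ≈ 0.4987, SE ≈ 0.0197

N = 4250; stratum weights W_h = N_h/N.
p̂_st = Σ W_h p̂_h = (1200·0.628 + 850·0.571 + 1000·0.164 + 1200·0.597)/4250 = 0.49867
V̂(p̂_st) = Σ W_h² (1 − n_h/N_h) p̂_h(1−p̂_h)/(n_h−1):
  stratum A: (1200/4250)²·(1 − 172/1200)·0.628·0.372/171 = 9.33046e-05
  stratum B: (850/4250)²·(1 − 133/850)·0.571·0.429/132 = 6.26152e-05
  stratum C: (1000/4250)²·(1 − 61/1000)·0.164·0.836/60 = 0.000118792
  stratum D: (1200/4250)²·(1 − 149/1200)·0.597·0.403/148 = 0.000113507
V̂(p̂_st) = 0.000388219; SE = √V̂ = 0.0197033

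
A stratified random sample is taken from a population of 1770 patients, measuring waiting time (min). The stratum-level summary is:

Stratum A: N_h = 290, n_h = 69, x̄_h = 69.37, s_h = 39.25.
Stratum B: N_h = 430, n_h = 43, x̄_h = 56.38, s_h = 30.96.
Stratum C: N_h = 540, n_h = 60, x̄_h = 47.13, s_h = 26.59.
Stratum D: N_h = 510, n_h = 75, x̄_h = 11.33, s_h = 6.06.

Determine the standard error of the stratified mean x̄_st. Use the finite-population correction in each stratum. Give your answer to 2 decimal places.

V̂(x̄_st) = Σ W_h² (1 − n_h/N_h) s_h²/n_h, with W_h = N_h/N and N = 1770:
  stratum A: (290/1770)²·(1 − 69/290)·39.25²/69 = 0.456745
  stratum B: (430/1770)²·(1 − 43/430)·30.96²/43 = 1.18404
  stratum C: (540/1770)²·(1 − 60/540)·26.59²/60 = 0.974931
  stratum D: (510/1770)²·(1 − 75/510)·6.06²/75 = 0.0346734
V̂(x̄_st) = 2.65039
SE(x̄_st) = √2.65039 = 1.628

SE(x̄_st) ≈ 1.63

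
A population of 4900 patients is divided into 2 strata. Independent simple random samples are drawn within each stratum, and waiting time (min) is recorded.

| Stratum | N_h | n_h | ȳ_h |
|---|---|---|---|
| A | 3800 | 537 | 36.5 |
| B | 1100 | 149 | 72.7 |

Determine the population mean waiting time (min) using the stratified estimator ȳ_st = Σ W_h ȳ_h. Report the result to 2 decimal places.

N = Σ N_h = 4900. Stratum weights W_h = N_h/N.
ȳ_st = (3800·36.5 + 1100·72.7) / 4900 = 44.6265

ȳ_st ≈ 44.63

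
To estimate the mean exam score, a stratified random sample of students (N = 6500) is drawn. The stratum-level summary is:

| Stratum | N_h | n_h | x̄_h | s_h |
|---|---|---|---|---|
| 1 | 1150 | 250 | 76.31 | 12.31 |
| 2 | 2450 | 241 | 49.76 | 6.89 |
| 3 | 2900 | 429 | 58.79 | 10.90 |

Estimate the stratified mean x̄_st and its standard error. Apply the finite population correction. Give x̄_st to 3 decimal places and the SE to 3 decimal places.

x̄_st ≈ 58.486, SE ≈ 0.295

x̄_st = Σ W_h x̄_h = (1150·76.31 + 2450·49.76 + 2900·58.79)/6500 = 58.48608
V̂(x̄_st) = Σ W_h² (1 − n_h/N_h) s_h²/n_h, with W_h = N_h/N and N = 6500:
  stratum 1: (1150/6500)²·(1 − 250/1150)·12.31²/250 = 0.0148487
  stratum 2: (2450/6500)²·(1 − 241/2450)·6.89²/241 = 0.0252323
  stratum 3: (2900/6500)²·(1 − 429/2900)·10.90²/429 = 0.0469721
V̂(x̄_st) = 0.0870531
SE(x̄_st) = √0.0870531 = 0.295048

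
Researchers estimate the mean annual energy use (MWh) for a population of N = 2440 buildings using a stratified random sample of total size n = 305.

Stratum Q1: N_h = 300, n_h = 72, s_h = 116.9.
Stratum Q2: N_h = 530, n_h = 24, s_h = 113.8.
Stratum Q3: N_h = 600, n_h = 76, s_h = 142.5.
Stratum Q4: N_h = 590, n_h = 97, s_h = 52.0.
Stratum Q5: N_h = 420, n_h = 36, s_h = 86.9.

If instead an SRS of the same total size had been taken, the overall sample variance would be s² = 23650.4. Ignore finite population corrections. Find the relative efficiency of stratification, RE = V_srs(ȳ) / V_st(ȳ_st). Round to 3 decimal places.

RE ≈ 1.482

V̂(ȳ_st) = Σ W_h² s_h²/n_h, with W_h = N_h/N and N = 2440:
  stratum Q1: (300/2440)²·116.9²/72 = 2.86919
  stratum Q2: (530/2440)²·113.8²/24 = 25.4592
  stratum Q3: (600/2440)²·142.5²/76 = 16.1562
  stratum Q4: (590/2440)²·52.0²/97 = 1.62989
  stratum Q5: (420/2440)²·86.9²/36 = 6.21521
V_st = 52.3297
V_srs = s²/n = 23650.4/305 = 77.5423
Relative efficiency = V_srs / V_st = 77.5423/52.3297 = 1.4818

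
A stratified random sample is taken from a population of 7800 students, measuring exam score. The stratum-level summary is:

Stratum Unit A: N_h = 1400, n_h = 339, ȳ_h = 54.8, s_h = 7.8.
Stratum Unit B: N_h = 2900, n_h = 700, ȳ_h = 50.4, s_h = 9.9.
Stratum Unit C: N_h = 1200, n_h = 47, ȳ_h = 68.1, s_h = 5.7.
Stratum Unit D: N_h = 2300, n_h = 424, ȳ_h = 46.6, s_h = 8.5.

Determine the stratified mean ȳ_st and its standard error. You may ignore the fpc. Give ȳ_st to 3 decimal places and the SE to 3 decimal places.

ȳ_st = Σ W_h ȳ_h = (1400·54.8 + 2900·50.4 + 1200·68.1 + 2300·46.6)/7800 = 52.79231
V̂(ȳ_st) = Σ W_h² s_h²/n_h, with W_h = N_h/N and N = 7800:
  stratum Unit A: (1400/7800)²·7.8²/339 = 0.00578171
  stratum Unit B: (2900/7800)²·9.9²/700 = 0.0193544
  stratum Unit C: (1200/7800)²·5.7²/47 = 0.0163616
  stratum Unit D: (2300/7800)²·8.5²/424 = 0.0148163
V̂(ȳ_st) = 0.0563139
SE(ȳ_st) = √0.0563139 = 0.237306

ȳ_st ≈ 52.792, SE ≈ 0.237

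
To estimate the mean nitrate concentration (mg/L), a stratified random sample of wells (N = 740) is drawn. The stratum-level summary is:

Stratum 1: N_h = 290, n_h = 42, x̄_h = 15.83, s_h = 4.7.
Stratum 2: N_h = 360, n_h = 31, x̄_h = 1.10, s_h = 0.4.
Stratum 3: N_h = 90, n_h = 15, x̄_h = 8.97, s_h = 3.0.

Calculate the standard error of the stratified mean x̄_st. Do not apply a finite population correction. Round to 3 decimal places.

SE(x̄_st) ≈ 0.301

V̂(x̄_st) = Σ W_h² s_h²/n_h, with W_h = N_h/N and N = 740:
  stratum 1: (290/740)²·4.7²/42 = 0.0807754
  stratum 2: (360/740)²·0.4²/31 = 0.00122152
  stratum 3: (90/740)²·3.0²/15 = 0.00887509
V̂(x̄_st) = 0.090872
SE(x̄_st) = √0.090872 = 0.30145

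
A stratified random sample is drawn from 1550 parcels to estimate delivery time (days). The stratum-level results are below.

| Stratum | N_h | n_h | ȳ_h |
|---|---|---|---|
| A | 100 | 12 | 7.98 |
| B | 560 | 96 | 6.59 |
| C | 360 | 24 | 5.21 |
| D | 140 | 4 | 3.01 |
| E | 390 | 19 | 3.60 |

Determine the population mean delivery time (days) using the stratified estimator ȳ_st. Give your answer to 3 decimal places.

ȳ_st ≈ 5.283

N = Σ N_h = 1550. Stratum weights W_h = N_h/N.
ȳ_st = (100·7.98 + 560·6.59 + 360·5.21 + 140·3.01 + 390·3.60) / 1550 = 5.28348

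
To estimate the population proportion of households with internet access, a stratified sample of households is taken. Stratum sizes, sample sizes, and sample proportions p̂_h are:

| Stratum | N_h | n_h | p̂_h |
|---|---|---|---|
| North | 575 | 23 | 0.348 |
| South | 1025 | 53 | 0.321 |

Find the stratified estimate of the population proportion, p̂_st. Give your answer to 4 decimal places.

p̂_st ≈ 0.3307

N = 1600; stratum weights W_h = N_h/N.
p̂_st = Σ W_h p̂_h = (575·0.348 + 1025·0.321)/1600 = 0.33070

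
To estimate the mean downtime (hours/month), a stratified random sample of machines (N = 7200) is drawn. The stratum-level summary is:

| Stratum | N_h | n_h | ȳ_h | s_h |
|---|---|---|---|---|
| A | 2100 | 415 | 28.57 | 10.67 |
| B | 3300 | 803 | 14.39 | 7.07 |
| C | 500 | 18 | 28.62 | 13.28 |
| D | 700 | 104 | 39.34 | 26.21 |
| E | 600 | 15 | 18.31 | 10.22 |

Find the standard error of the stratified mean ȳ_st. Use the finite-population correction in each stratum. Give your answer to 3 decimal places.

V̂(ȳ_st) = Σ W_h² (1 − n_h/N_h) s_h²/n_h, with W_h = N_h/N and N = 7200:
  stratum A: (2100/7200)²·(1 − 415/2100)·10.67²/415 = 0.0187256
  stratum B: (3300/7200)²·(1 − 803/3300)·7.07²/803 = 0.00989443
  stratum C: (500/7200)²·(1 − 18/500)·13.28²/18 = 0.0455487
  stratum D: (700/7200)²·(1 − 104/700)·26.21²/104 = 0.0531594
  stratum E: (600/7200)²·(1 − 15/600)·10.22²/15 = 0.0471468
V̂(ȳ_st) = 0.174475
SE(ȳ_st) = √0.174475 = 0.417702

SE(ȳ_st) ≈ 0.418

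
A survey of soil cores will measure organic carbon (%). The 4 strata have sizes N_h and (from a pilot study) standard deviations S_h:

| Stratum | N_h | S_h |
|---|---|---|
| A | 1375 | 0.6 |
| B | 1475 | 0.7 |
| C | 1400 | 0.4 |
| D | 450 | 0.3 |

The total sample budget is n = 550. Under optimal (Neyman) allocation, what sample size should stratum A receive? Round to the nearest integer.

178

Neyman allocation: n_h = n · N_h S_h / Σ N_i S_i, with n = 550.
  stratum A: N_h·S_h = 1375·0.6 = 825.00
  stratum B: N_h·S_h = 1475·0.7 = 1032.50
  stratum C: N_h·S_h = 1400·0.4 = 560.00
  stratum D: N_h·S_h = 450·0.3 = 135.00
Σ N_h S_h = 2552.50
n for stratum A = 550·825.00/2552.50 = 177.767 → 178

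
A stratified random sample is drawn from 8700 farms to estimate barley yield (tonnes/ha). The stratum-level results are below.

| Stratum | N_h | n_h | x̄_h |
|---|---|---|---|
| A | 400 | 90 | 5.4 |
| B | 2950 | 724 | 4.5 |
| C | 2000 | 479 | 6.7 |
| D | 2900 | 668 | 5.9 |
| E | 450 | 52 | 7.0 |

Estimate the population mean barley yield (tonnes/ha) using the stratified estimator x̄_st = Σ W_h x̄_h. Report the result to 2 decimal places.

x̄_st ≈ 5.64

N = Σ N_h = 8700. Stratum weights W_h = N_h/N.
x̄_st = (400·5.4 + 2950·4.5 + 2000·6.7 + 2900·5.9 + 450·7.0) / 8700 = 5.6431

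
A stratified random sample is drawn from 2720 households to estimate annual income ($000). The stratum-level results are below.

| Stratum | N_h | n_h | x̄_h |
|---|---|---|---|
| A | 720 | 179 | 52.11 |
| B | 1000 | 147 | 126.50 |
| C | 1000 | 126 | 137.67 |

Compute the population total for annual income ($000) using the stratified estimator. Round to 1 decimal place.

τ̂_st ≈ 301689.2

τ̂_st = Σ N_h x̄_h = 720·52.11 + 1000·126.50 + 1000·137.67 = 301689.2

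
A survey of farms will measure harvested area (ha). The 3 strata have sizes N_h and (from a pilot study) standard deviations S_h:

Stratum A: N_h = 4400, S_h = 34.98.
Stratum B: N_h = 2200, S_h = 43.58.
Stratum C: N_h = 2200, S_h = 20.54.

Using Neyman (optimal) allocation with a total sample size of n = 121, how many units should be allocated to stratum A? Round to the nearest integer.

Neyman allocation: n_h = n · N_h S_h / Σ N_i S_i, with n = 121.
  stratum A: N_h·S_h = 4400·34.98 = 153912.00
  stratum B: N_h·S_h = 2200·43.58 = 95876.00
  stratum C: N_h·S_h = 2200·20.54 = 45188.00
Σ N_h S_h = 294976.00
n for stratum A = 121·153912.00/294976.00 = 63.135 → 63

63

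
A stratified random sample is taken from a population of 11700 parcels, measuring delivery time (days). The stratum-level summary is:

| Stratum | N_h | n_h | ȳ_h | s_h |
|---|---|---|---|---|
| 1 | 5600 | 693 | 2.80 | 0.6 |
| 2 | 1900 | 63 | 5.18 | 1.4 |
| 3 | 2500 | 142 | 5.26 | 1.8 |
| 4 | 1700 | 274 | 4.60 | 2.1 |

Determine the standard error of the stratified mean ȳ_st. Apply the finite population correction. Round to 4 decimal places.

V̂(ȳ_st) = Σ W_h² (1 − n_h/N_h) s_h²/n_h, with W_h = N_h/N and N = 11700:
  stratum 1: (5600/11700)²·(1 − 693/5600)·0.6²/693 = 0.00010428
  stratum 2: (1900/11700)²·(1 − 63/1900)·1.4²/63 = 0.000793244
  stratum 3: (2500/11700)²·(1 − 142/2500)·1.8²/142 = 0.000982582
  stratum 4: (1700/11700)²·(1 − 274/1700)·2.1²/274 = 0.000285026
V̂(ȳ_st) = 0.00216513
SE(ȳ_st) = √0.00216513 = 0.046531

SE(ȳ_st) ≈ 0.0465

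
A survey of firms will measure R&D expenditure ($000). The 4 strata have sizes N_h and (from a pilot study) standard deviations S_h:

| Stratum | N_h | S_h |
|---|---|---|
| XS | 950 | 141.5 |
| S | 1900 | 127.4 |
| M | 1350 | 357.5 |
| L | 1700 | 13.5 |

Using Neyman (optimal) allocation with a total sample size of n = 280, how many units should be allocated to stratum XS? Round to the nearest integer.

Neyman allocation: n_h = n · N_h S_h / Σ N_i S_i, with n = 280.
  stratum XS: N_h·S_h = 950·141.5 = 134425.00
  stratum S: N_h·S_h = 1900·127.4 = 242060.00
  stratum M: N_h·S_h = 1350·357.5 = 482625.00
  stratum L: N_h·S_h = 1700·13.5 = 22950.00
Σ N_h S_h = 882060.00
n for stratum XS = 280·134425.00/882060.00 = 42.672 → 43

43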